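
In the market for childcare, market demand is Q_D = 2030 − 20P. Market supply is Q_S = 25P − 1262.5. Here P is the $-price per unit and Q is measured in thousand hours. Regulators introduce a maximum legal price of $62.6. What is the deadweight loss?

$3140.28 thousand

In inverse form: demand P = 101.5 − 0.05Q, supply P = 50.5 + 0.04Q.
Competitive equilibrium: 101.5 − 0.05Q = 50.5 + 0.04Q → Q* = 566.6667, P* = 73.1667.
At the ceiling P = 62.6, quantity supplied = (62.6 − 50.5)/0.04 = 302.5.
Willingness to pay at Q' = 302.5: 101.5 − 0.05·302.5 = 86.375.
ΔQ = 566.6667 − 302.5 = 264.1667; wedge = 86.375 − 62.6 = 23.775.
Welfare loss = ½ × 264.1667 × 23.775 = $3140.28 thousand.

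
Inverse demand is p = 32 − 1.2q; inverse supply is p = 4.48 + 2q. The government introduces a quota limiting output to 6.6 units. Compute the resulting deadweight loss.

Competitive equilibrium: 32 − 1.2q = 4.48 + 2q → q* = 8.6, p* = 21.68.
At q = 6.6: demand price = 32 − 1.2·6.6 = 24.08; supply price = 4.48 + 2·6.6 = 17.68.
Δq = 8.6 − 6.6 = 2; wedge = 24.08 − 17.68 = 6.4.
DWL = ½ × 2 × 6.4 = 6.40.

6.40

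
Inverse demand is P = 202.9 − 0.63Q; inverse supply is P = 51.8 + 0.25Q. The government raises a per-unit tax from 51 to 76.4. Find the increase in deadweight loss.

Competitive equilibrium: 202.9 − 0.63Q = 51.8 + 0.25Q → Q* = 171.7045, P* = 94.7261.
For a per-unit tax t: ΔQ = t/0.88, so DWL = ½·t·(t/0.88) = t²/1.76.
At t = 51: DWL = 1477.841. At t = 76.4: DWL = 3316.455.
Increase = 3316.455 − 1477.841 = 1838.61.

1838.61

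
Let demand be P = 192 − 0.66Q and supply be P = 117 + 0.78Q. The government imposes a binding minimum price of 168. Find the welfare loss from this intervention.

Competitive equilibrium: 192 − 0.66Q = 117 + 0.78Q → Q* = 52.0833, P* = 157.625.
At the floor P = 168, quantity demanded = (192 − 168)/0.66 = 36.3636.
Sellers' marginal cost at Q' = 36.3636: 117 + 0.78·36.3636 = 145.3636.
ΔQ = 52.0833 − 36.3636 = 15.7197; wedge = 168 − 145.3636 = 22.6364.
Deadweight loss = ½ × 15.7197 × 22.6364 = 177.92.

177.92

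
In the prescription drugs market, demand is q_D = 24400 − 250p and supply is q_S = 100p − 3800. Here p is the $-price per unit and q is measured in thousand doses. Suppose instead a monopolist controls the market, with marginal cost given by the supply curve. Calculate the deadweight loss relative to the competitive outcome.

In inverse form: demand p = 97.6 − 0.004q, supply p = 38 + 0.01q.
Competitive equilibrium: 97.6 − 0.004q = 38 + 0.01q → q* = 4257.142857, p* = 80.571429.
Marginal revenue: MR = 97.6 − 0.008q. Set MR = MC: 97.6 − 0.008q = 38 + 0.01q → q_m = 3311.111111.
Price p_m = 97.6 − 0.004·3311.111111 = 84.355556; MC(q_m) = 38 + 0.01·3311.111111 = 71.111111.
Competitive q* = 4257.142857, so Δq = 946.031746; wedge = 84.355556 − 71.111111 = 13.244445.
The triangle = ½ × 946.031746 × 13.244445 = $6264.83 thousand.

$6264.83 thousand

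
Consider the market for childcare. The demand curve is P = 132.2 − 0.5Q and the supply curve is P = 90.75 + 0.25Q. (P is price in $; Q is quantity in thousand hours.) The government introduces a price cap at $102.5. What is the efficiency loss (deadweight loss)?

Competitive equilibrium: 132.2 − 0.5Q = 90.75 + 0.25Q → Q* = 55.2667, P* = 104.5667.
At the ceiling P = 102.5, quantity supplied = (102.5 − 90.75)/0.25 = 47.
Willingness to pay at Q' = 47: 132.2 − 0.5·47 = 108.7.
ΔQ = 55.2667 − 47 = 8.2667; wedge = 108.7 − 102.5 = 6.2.
Welfare loss = ½ × 8.2667 × 6.2 = $25.63 thousand.

$25.63 thousand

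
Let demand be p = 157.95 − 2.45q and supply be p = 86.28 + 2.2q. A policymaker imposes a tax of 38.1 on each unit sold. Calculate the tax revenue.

275.06

Competitive equilibrium: 157.95 − 2.45q = 86.28 + 2.2q → q* = 15.4129, p* = 120.1884.
With the tax, the buyer price exceeds the seller price by 38.1: (157.95 − 2.45q) − (86.28 + 2.2q) = 38.1 → q' = 7.2194.
Tax revenue = 38.1 × 7.2194 = 275.06.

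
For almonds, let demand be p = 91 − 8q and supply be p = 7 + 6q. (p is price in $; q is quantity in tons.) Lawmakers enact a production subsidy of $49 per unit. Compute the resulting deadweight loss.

$85.75

Competitive equilibrium: 91 − 8q = 7 + 6q → q* = 6, p* = 43.
The subsidy lowers effective supply by 49: p = 6q − 42.
New quantity: 91 − 8q = 6q − 42 → q' = 9.5.
Overproduction Δq = 9.5 − 6 = 3.5; wedge = subsidy = 49.
Deadweight loss = ½ × 3.5 × 49 = $85.75.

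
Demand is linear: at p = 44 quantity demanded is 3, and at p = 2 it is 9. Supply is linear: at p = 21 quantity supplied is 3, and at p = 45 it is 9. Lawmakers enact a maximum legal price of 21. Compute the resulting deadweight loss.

24.05

Demand slope = (2 − 44)/(9 − 3) = −7, so p = 65 − 7q.
Supply slope = (45 − 21)/(9 − 3) = 4, so p = 9 + 4q.
Competitive equilibrium: 65 − 7q = 9 + 4q → q* = 5.0909, p* = 29.3636.
At the ceiling p = 21, quantity supplied = (21 − 9)/4 = 3.
Willingness to pay at q' = 3: 65 − 7·3 = 44.
Δq = 5.0909 − 3 = 2.0909; wedge = 44 − 21 = 23.
DWL = ½ × 2.0909 × 23 = 24.05.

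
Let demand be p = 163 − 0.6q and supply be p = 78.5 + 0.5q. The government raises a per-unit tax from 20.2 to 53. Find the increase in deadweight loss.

Competitive equilibrium: 163 − 0.6q = 78.5 + 0.5q → q* = 76.8182, p* = 116.9091.
For a per-unit tax t: Δq = t/1.1, so DWL = ½·t·(t/1.1) = t²/2.2.
At t = 20.2: DWL = 185.473. At t = 53: DWL = 1276.818.
Increase = 1276.818 − 185.473 = 1091.35.

1091.35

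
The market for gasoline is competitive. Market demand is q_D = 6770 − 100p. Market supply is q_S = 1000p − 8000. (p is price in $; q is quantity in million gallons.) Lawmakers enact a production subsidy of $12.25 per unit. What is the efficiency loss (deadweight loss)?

$6821.02 million

In inverse form: demand p = 67.7 − 0.01q, supply p = 8 + 0.001q.
Competitive equilibrium: 67.7 − 0.01q = 8 + 0.001q → q* = 5427.2727, p* = 13.4273.
The subsidy lowers effective supply by 12.25: p = 0.001q − 4.25.
New quantity: 67.7 − 0.01q = 0.001q − 4.25 → q' = 6540.9091.
Overproduction Δq = 6540.9091 − 5427.2727 = 1113.6364; wedge = subsidy = 12.25.
The triangle = ½ × 1113.6364 × 12.25 = $6821.02 million.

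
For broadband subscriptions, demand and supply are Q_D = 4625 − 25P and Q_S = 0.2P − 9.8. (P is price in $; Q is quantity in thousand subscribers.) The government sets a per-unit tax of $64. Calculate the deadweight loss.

In inverse form: demand P = 185 − 0.04Q, supply P = 49 + 5Q.
Competitive equilibrium: 185 − 0.04Q = 49 + 5Q → Q* = 26.9841, P* = 183.9206.
With the tax, the buyer price exceeds the seller price by 64: (185 − 0.04Q) − (49 + 5Q) = 64 → Q' = 14.2857.
ΔQ = 26.9841 − 14.2857 = 12.6984; the wedge equals the tax, 64.
Welfare loss = ½ × 12.6984 × 64 = $406.35 thousand.

$406.35 thousand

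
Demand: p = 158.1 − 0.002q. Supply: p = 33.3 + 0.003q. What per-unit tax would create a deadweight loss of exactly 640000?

80

Competitive equilibrium: 158.1 − 0.002q = 33.3 + 0.003q → q* = 24960, p* = 108.18.
A tax t gives Δq = t/0.005 and wedge t, so DWL = t²/0.01.
t²/0.01 = 640000 → t² = 6400 → t = 80.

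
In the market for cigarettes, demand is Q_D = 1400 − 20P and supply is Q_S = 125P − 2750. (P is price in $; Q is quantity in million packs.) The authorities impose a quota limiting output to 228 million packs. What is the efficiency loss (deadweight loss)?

$10425.60 million

In inverse form: demand P = 70 − 0.05Q, supply P = 22 + 0.008Q.
Competitive equilibrium: 70 − 0.05Q = 22 + 0.008Q → Q* = 827.5862, P* = 28.6207.
At Q = 228: demand price = 70 − 0.05·228 = 58.6; supply price = 22 + 0.008·228 = 23.824.
ΔQ = 827.5862 − 228 = 599.5862; wedge = 58.6 − 23.824 = 34.776.
DWL = ½ × 599.5862 × 34.776 = $10425.60 million.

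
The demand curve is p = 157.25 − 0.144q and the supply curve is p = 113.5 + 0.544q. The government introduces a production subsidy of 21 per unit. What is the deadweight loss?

320.49

Competitive equilibrium: 157.25 − 0.144q = 113.5 + 0.544q → q* = 63.5901, p* = 148.093.
The subsidy lowers effective supply by 21: p = 92.5 + 0.544q.
New quantity: 157.25 − 0.144q = 92.5 + 0.544q → q' = 94.1134.
Overproduction Δq = 94.1134 − 63.5901 = 30.5233; wedge = subsidy = 21.
Welfare loss = ½ × 30.5233 × 21 = 320.49.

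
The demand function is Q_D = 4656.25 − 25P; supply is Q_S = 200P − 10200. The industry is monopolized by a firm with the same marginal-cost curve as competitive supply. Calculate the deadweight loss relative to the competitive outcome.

In inverse form: demand P = 186.25 − 0.04Q, supply P = 51 + 0.005Q.
Competitive equilibrium: 186.25 − 0.04Q = 51 + 0.005Q → Q* = 3005.555556, P* = 66.027778.
Marginal revenue: MR = 186.25 − 0.08Q. Set MR = MC: 186.25 − 0.08Q = 51 + 0.005Q → Q_m = 1591.176471.
Price P_m = 186.25 − 0.04·1591.176471 = 122.602941; MC(Q_m) = 51 + 0.005·1591.176471 = 58.955882.
Competitive Q* = 3005.555556, so ΔQ = 1414.379085; wedge = 122.602941 − 58.955882 = 63.647059.
DWL = ½ × 1414.379085 × 63.647059 = 45010.53.

45010.53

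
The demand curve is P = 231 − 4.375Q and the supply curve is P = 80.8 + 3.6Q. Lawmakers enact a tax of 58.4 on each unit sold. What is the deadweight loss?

213.83

Competitive equilibrium: 231 − 4.375Q = 80.8 + 3.6Q → Q* = 18.8339, P* = 148.6019.
With the tax, the buyer price exceeds the seller price by 58.4: (231 − 4.375Q) − (80.8 + 3.6Q) = 58.4 → Q' = 11.511.
ΔQ = 18.8339 − 11.511 = 7.3229; the wedge equals the tax, 58.4.
DWL = ½ × 7.3229 × 58.4 = 213.83.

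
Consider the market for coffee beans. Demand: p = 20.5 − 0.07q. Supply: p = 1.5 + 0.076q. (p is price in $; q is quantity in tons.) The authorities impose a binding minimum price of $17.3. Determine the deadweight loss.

Competitive equilibrium: 20.5 − 0.07q = 1.5 + 0.076q → q* = 130.136986, p* = 11.390411.
At the floor p = 17.3, quantity demanded = (20.5 − 17.3)/0.07 = 45.714286.
Sellers' marginal cost at q' = 45.714286: 1.5 + 0.076·45.714286 = 4.974286.
Δq = 130.136986 − 45.714286 = 84.4227; wedge = 17.3 − 4.974286 = 12.325714.
DWL = ½ × 84.4227 × 12.325714 = $520.29.

$520.29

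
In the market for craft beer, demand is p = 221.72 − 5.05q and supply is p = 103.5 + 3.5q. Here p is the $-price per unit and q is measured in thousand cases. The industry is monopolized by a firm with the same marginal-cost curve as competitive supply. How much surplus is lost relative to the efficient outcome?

Competitive equilibrium: 221.72 − 5.05q = 103.5 + 3.5q → q* = 13.8269, p* = 151.8942.
Marginal revenue: MR = 221.72 − 10.1q. Set MR = MC: 221.72 − 10.1q = 103.5 + 3.5q → q_m = 8.6926.
Price p_m = 221.72 − 5.05·8.6926 = 177.8224; MC(q_m) = 103.5 + 3.5·8.6926 = 133.9241.
Competitive q* = 13.8269, so Δq = 5.1343; wedge = 177.8224 − 133.9241 = 43.8983.
The triangle = ½ × 5.1343 × 43.8983 = $112.69 thousand.

$112.69 thousand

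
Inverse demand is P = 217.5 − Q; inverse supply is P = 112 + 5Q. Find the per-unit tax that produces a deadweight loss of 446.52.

73.2

Competitive equilibrium: 217.5 − Q = 112 + 5Q → Q* = 17.5833, P* = 199.9167.
A tax t gives ΔQ = t/6 and wedge t, so DWL = t²/12.
t²/12 = 446.52 → t² = 5358.24 → t = 73.2.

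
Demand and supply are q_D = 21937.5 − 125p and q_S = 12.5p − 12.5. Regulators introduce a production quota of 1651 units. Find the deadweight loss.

In inverse form: demand p = 175.5 − 0.008q, supply p = 1 + 0.08q.
Competitive equilibrium: 175.5 − 0.008q = 1 + 0.08q → q* = 1982.9545, p* = 159.6364.
At q = 1651: demand price = 175.5 − 0.008·1651 = 162.292; supply price = 1 + 0.08·1651 = 133.08.
Δq = 1982.9545 − 1651 = 331.9545; wedge = 162.292 − 133.08 = 29.212.
Deadweight loss = ½ × 331.9545 × 29.212 = 4848.53.

4848.53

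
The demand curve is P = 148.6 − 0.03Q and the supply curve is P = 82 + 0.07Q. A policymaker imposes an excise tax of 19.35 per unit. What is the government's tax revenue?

9142.875

Competitive equilibrium: 148.6 − 0.03Q = 82 + 0.07Q → Q* = 666, P* = 128.62.
With the tax, the buyer price exceeds the seller price by 19.35: (148.6 − 0.03Q) − (82 + 0.07Q) = 19.35 → Q' = 472.5.
Tax revenue = 19.35 × 472.5 = 9142.875.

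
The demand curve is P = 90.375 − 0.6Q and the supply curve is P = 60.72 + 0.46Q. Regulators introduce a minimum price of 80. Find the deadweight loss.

Competitive equilibrium: 90.375 − 0.6Q = 60.72 + 0.46Q → Q* = 27.9764, P* = 73.5892.
At the floor P = 80, quantity demanded = (90.375 − 80)/0.6 = 17.2917.
Sellers' marginal cost at Q' = 17.2917: 60.72 + 0.46·17.2917 = 68.6742.
ΔQ = 27.9764 − 17.2917 = 10.6847; wedge = 80 − 68.6742 = 11.3258.
Deadweight loss = ½ × 10.6847 × 11.3258 = 60.51.

60.51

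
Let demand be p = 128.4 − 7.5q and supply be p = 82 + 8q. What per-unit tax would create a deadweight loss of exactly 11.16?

Competitive equilibrium: 128.4 − 7.5q = 82 + 8q → q* = 2.9935, p* = 105.9484.
A tax t gives Δq = t/15.5 and wedge t, so DWL = t²/31.
t²/31 = 11.16 → t² = 345.96 → t = 18.6.

18.6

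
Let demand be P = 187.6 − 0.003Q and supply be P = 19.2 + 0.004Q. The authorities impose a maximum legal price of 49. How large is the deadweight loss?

965290.18

Competitive equilibrium: 187.6 − 0.003Q = 19.2 + 0.004Q → Q* = 24057.1429, P* = 115.4286.
At the ceiling P = 49, quantity supplied = (49 − 19.2)/0.004 = 7450.
Willingness to pay at Q' = 7450: 187.6 − 0.003·7450 = 165.25.
ΔQ = 24057.1429 − 7450 = 16607.1429; wedge = 165.25 − 49 = 116.25.
Deadweight loss = ½ × 16607.1429 × 116.25 = 965290.18.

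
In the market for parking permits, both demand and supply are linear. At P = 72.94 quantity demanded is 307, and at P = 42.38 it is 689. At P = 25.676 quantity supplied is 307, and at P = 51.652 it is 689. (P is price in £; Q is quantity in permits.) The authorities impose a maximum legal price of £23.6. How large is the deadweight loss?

£9058.82

Demand slope = (42.38 − 72.94)/(689 − 307) = −0.08, so P = 97.5 − 0.08Q.
Supply slope = (51.652 − 25.676)/(689 − 307) = 0.068, so P = 4.8 + 0.068Q.
Competitive equilibrium: 97.5 − 0.08Q = 4.8 + 0.068Q → Q* = 626.35135, P* = 47.39189.
At the ceiling P = 23.6, quantity supplied = (23.6 − 4.8)/0.068 = 276.47059.
Willingness to pay at Q' = 276.47059: 97.5 − 0.08·276.47059 = 75.38235.
ΔQ = 626.35135 − 276.47059 = 349.88076; wedge = 75.38235 − 23.6 = 51.78235.
DWL = ½ × 349.88076 × 51.78235 = £9058.82.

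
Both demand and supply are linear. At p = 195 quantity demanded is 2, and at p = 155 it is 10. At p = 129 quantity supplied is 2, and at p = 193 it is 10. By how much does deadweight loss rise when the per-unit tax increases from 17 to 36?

38.73

Demand slope = (155 − 195)/(10 − 2) = −5, so p = 205 − 5q.
Supply slope = (193 − 129)/(10 − 2) = 8, so p = 113 + 8q.
Competitive equilibrium: 205 − 5q = 113 + 8q → q* = 7.0769, p* = 169.6154.
For a per-unit tax t: Δq = t/13, so DWL = ½·t·(t/13) = t²/26.
At t = 17: DWL = 11.115. At t = 36: DWL = 49.846.
Increase = 49.846 − 11.115 = 38.73.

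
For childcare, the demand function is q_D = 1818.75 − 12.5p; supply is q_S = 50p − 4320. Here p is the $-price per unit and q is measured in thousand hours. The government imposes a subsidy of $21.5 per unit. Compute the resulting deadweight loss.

$2311.25 thousand

In inverse form: demand p = 145.5 − 0.08q, supply p = 86.4 + 0.02q.
Competitive equilibrium: 145.5 − 0.08q = 86.4 + 0.02q → q* = 591, p* = 98.22.
The subsidy lowers effective supply by 21.5: p = 64.9 + 0.02q.
New quantity: 145.5 − 0.08q = 64.9 + 0.02q → q' = 806.
Overproduction Δq = 806 − 591 = 215; wedge = subsidy = 21.5.
Welfare loss = ½ × 215 × 21.5 = $2311.25 thousand.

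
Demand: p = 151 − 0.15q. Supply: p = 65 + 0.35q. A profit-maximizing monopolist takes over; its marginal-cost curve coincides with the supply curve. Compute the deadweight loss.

Competitive equilibrium: 151 − 0.15q = 65 + 0.35q → q* = 172, p* = 125.2.
Marginal revenue: MR = 151 − 0.3q. Set MR = MC: 151 − 0.3q = 65 + 0.35q → q_m = 132.3077.
Price p_m = 151 − 0.15·132.3077 = 131.1538; MC(q_m) = 65 + 0.35·132.3077 = 111.3077.
Competitive q* = 172, so Δq = 39.6923; wedge = 131.1538 − 111.3077 = 19.8461.
The triangle = ½ × 39.6923 × 19.8461 = 393.87.

393.87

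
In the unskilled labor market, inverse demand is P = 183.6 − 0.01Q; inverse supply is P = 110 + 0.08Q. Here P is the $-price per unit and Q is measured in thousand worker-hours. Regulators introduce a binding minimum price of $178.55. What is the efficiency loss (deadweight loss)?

Competitive equilibrium: 183.6 − 0.01Q = 110 + 0.08Q → Q* = 817.7778, P* = 175.4222.
At the floor P = 178.55, quantity demanded = (183.6 − 178.55)/0.01 = 505.
Sellers' marginal cost at Q' = 505: 110 + 0.08·505 = 150.4.
ΔQ = 817.7778 − 505 = 312.7778; wedge = 178.55 − 150.4 = 28.15.
Deadweight loss = ½ × 312.7778 × 28.15 = $4402.35 thousand.

$4402.35 thousand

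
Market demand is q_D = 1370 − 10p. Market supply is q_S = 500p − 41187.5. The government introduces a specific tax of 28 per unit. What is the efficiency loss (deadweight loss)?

3843.14

In inverse form: demand p = 137 − 0.1q, supply p = 82.375 + 0.002q.
Competitive equilibrium: 137 − 0.1q = 82.375 + 0.002q → q* = 535.5392, p* = 83.4461.
With the tax, the buyer price exceeds the seller price by 28: (137 − 0.1q) − (82.375 + 0.002q) = 28 → q' = 261.0294.
Δq = 535.5392 − 261.0294 = 274.5098; the wedge equals the tax, 28.
The triangle = ½ × 274.5098 × 28 = 3843.14.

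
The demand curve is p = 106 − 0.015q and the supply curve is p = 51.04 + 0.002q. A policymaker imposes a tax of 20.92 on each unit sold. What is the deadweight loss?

12871.95

Competitive equilibrium: 106 − 0.015q = 51.04 + 0.002q → q* = 3232.9412, p* = 57.5059.
With the tax, the buyer price exceeds the seller price by 20.92: (106 − 0.015q) − (51.04 + 0.002q) = 20.92 → q' = 2002.3529.
Δq = 3232.9412 − 2002.3529 = 1230.5883; the wedge equals the tax, 20.92.
The triangle = ½ × 1230.5883 × 20.92 = 12871.95.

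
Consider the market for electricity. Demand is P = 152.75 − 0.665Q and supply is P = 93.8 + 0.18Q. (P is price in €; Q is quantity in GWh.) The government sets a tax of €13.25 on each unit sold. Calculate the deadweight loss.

€103.88

Competitive equilibrium: 152.75 − 0.665Q = 93.8 + 0.18Q → Q* = 69.7633, P* = 106.3574.
With the tax, the buyer price exceeds the seller price by 13.25: (152.75 − 0.665Q) − (93.8 + 0.18Q) = 13.25 → Q' = 54.0828.
ΔQ = 69.7633 − 54.0828 = 15.6805; the wedge equals the tax, 13.25.
Deadweight loss = ½ × 15.6805 × 13.25 = €103.88.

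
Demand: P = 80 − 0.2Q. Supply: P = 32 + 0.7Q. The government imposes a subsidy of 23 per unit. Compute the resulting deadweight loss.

293.89

Competitive equilibrium: 80 − 0.2Q = 32 + 0.7Q → Q* = 53.3333, P* = 69.3333.
The subsidy lowers effective supply by 23: P = 9 + 0.7Q.
New quantity: 80 − 0.2Q = 9 + 0.7Q → Q' = 78.8889.
Overproduction ΔQ = 78.8889 − 53.3333 = 25.5556; wedge = subsidy = 23.
Deadweight loss = ½ × 25.5556 × 23 = 293.89.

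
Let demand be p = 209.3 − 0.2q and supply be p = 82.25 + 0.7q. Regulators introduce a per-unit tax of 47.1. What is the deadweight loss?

1232.45

Competitive equilibrium: 209.3 − 0.2q = 82.25 + 0.7q → q* = 141.1667, p* = 181.0667.
With the tax, the buyer price exceeds the seller price by 47.1: (209.3 − 0.2q) − (82.25 + 0.7q) = 47.1 → q' = 88.8333.
Δq = 141.1667 − 88.8333 = 52.3334; the wedge equals the tax, 47.1.
DWL = ½ × 52.3334 × 47.1 = 1232.45.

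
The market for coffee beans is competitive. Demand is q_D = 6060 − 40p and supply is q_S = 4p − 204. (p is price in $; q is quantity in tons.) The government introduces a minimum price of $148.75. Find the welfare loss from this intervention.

$8972.84

In inverse form: demand p = 151.5 − 0.025q, supply p = 51 + 0.25q.
Competitive equilibrium: 151.5 − 0.025q = 51 + 0.25q → q* = 365.4545, p* = 142.3636.
At the floor p = 148.75, quantity demanded = (151.5 − 148.75)/0.025 = 110.
Sellers' marginal cost at q' = 110: 51 + 0.25·110 = 78.5.
Δq = 365.4545 − 110 = 255.4545; wedge = 148.75 − 78.5 = 70.25.
DWL = ½ × 255.4545 × 70.25 = $8972.84.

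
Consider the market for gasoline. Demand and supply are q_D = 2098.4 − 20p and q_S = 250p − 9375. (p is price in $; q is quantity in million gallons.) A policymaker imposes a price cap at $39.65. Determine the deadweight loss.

$13649.78 million

In inverse form: demand p = 104.92 − 0.05q, supply p = 37.5 + 0.004q.
Competitive equilibrium: 104.92 − 0.05q = 37.5 + 0.004q → q* = 1248.5185, p* = 42.4941.
At the ceiling p = 39.65, quantity supplied = (39.65 − 37.5)/0.004 = 537.5.
Willingness to pay at q' = 537.5: 104.92 − 0.05·537.5 = 78.045.
Δq = 1248.5185 − 537.5 = 711.0185; wedge = 78.045 − 39.65 = 38.395.
DWL = ½ × 711.0185 × 38.395 = $13649.78 million.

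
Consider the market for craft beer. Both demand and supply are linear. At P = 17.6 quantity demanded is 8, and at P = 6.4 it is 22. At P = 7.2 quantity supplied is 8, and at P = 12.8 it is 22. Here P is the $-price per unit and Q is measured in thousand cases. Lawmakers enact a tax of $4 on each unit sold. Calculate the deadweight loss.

Demand slope = (6.4 − 17.6)/(22 − 8) = −0.8, so P = 24 − 0.8Q.
Supply slope = (12.8 − 7.2)/(22 − 8) = 0.4, so P = 4 + 0.4Q.
Competitive equilibrium: 24 − 0.8Q = 4 + 0.4Q → Q* = 16.6667, P* = 10.6667.
With the tax, the buyer price exceeds the seller price by 4: (24 − 0.8Q) − (4 + 0.4Q) = 4 → Q' = 13.3333.
ΔQ = 16.6667 − 13.3333 = 3.3334; the wedge equals the tax, 4.
Deadweight loss = ½ × 3.3334 × 4 = $6.67 thousand.

$6.67 thousand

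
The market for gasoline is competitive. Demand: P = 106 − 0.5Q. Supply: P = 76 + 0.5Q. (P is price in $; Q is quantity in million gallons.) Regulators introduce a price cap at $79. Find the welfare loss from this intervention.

Competitive equilibrium: 106 − 0.5Q = 76 + 0.5Q → Q* = 30, P* = 91.
At the ceiling P = 79, quantity supplied = (79 − 76)/0.5 = 6.
Willingness to pay at Q' = 6: 106 − 0.5·6 = 103.
ΔQ = 30 − 6 = 24; wedge = 103 − 79 = 24.
The triangle = ½ × 24 × 24 = $288 million.

$288 million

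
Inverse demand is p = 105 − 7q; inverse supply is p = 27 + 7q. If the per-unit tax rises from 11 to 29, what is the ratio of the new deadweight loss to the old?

Competitive equilibrium: 105 − 7q = 27 + 7q → q* = 5.5714, p* = 66.
For a per-unit tax t: Δq = t/14, so DWL = ½·t·(t/14) = t²/28.
At t = 11: DWL = 4.321. At t = 29: DWL = 30.036.
Ratio = (29/11)² = 6.950.

6.950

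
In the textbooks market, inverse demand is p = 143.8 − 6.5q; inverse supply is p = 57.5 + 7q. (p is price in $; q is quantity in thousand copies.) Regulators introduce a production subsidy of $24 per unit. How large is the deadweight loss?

$21.33 thousand

Competitive equilibrium: 143.8 − 6.5q = 57.5 + 7q → q* = 6.3926, p* = 102.2481.
The subsidy lowers effective supply by 24: p = 33.5 + 7q.
New quantity: 143.8 − 6.5q = 33.5 + 7q → q' = 8.1704.
Overproduction Δq = 8.1704 − 6.3926 = 1.7778; wedge = subsidy = 24.
The triangle = ½ × 1.7778 × 24 = $21.33 thousand.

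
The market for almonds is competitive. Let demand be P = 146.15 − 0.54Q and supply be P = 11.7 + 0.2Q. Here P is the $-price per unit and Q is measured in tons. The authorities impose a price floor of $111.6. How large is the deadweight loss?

$5126.39

Competitive equilibrium: 146.15 − 0.54Q = 11.7 + 0.2Q → Q* = 181.6892, P* = 48.0378.
At the floor P = 111.6, quantity demanded = (146.15 − 111.6)/0.54 = 63.9815.
Sellers' marginal cost at Q' = 63.9815: 11.7 + 0.2·63.9815 = 24.4963.
ΔQ = 181.6892 − 63.9815 = 117.7077; wedge = 111.6 − 24.4963 = 87.1037.
Deadweight loss = ½ × 117.7077 × 87.1037 = $5126.39.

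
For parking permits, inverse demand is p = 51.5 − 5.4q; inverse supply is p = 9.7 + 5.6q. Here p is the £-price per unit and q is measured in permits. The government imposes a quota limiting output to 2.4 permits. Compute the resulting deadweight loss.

Competitive equilibrium: 51.5 − 5.4q = 9.7 + 5.6q → q* = 3.8, p* = 30.98.
At q = 2.4: demand price = 51.5 − 5.4·2.4 = 38.54; supply price = 9.7 + 5.6·2.4 = 23.14.
Δq = 3.8 − 2.4 = 1.4; wedge = 38.54 − 23.14 = 15.4.
Deadweight loss = ½ × 1.4 × 15.4 = £10.78.

£10.78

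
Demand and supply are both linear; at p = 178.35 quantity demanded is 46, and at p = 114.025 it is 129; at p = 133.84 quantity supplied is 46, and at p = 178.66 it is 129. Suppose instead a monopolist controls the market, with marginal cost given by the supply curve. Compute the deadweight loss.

Demand slope = (114.025 − 178.35)/(129 − 46) = −0.775, so p = 214 − 0.775q.
Supply slope = (178.66 − 133.84)/(129 − 46) = 0.54, so p = 109 + 0.54q.
Competitive equilibrium: 214 − 0.775q = 109 + 0.54q → q* = 79.8479, p* = 152.1179.
Marginal revenue: MR = 214 − 1.55q. Set MR = MC: 214 − 1.55q = 109 + 0.54q → q_m = 50.2392.
Price p_m = 214 − 0.775·50.2392 = 175.0646; MC(q_m) = 109 + 0.54·50.2392 = 136.1292.
Competitive q* = 79.8479, so Δq = 29.6087; wedge = 175.0646 − 136.1292 = 38.9354.
DWL = ½ × 29.6087 × 38.9354 = 576.41.

576.41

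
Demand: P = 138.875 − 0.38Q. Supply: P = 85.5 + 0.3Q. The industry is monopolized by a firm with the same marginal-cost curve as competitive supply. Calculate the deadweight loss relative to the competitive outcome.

Competitive equilibrium: 138.875 − 0.38Q = 85.5 + 0.3Q → Q* = 78.4926, P* = 109.0478.
Marginal revenue: MR = 138.875 − 0.76Q. Set MR = MC: 138.875 − 0.76Q = 85.5 + 0.3Q → Q_m = 50.3538.
Price P_m = 138.875 − 0.38·50.3538 = 119.7406; MC(Q_m) = 85.5 + 0.3·50.3538 = 100.6061.
Competitive Q* = 78.4926, so ΔQ = 28.1388; wedge = 119.7406 − 100.6061 = 19.1345.
The triangle = ½ × 28.1388 × 19.1345 = 269.21.

269.21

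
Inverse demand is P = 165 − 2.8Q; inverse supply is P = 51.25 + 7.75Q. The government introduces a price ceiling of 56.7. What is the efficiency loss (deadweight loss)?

Competitive equilibrium: 165 − 2.8Q = 51.25 + 7.75Q → Q* = 10.782, P* = 134.8104.
At the ceiling P = 56.7, quantity supplied = (56.7 − 51.25)/7.75 = 0.7032.
Willingness to pay at Q' = 0.7032: 165 − 2.8·0.7032 = 163.031.
ΔQ = 10.782 − 0.7032 = 10.0788; wedge = 163.031 − 56.7 = 106.331.
DWL = ½ × 10.0788 × 106.331 = 535.84.

535.84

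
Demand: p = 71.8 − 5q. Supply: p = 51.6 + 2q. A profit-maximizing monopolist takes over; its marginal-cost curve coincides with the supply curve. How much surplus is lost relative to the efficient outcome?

Competitive equilibrium: 71.8 − 5q = 51.6 + 2q → q* = 2.8857, p* = 57.3714.
Marginal revenue: MR = 71.8 − 10q. Set MR = MC: 71.8 − 10q = 51.6 + 2q → q_m = 1.6833.
Price p_m = 71.8 − 5·1.6833 = 63.3835; MC(q_m) = 51.6 + 2·1.6833 = 54.9666.
Competitive q* = 2.8857, so Δq = 1.2024; wedge = 63.3835 − 54.9666 = 8.4169.
Welfare loss = ½ × 1.2024 × 8.4169 = 5.06.

5.06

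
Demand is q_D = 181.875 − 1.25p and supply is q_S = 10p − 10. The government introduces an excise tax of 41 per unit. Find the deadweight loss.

In inverse form: demand p = 145.5 − 0.8q, supply p = 1 + 0.1q.
Competitive equilibrium: 145.5 − 0.8q = 1 + 0.1q → q* = 160.5556, p* = 17.0556.
With the tax, the buyer price exceeds the seller price by 41: (145.5 − 0.8q) − (1 + 0.1q) = 41 → q' = 115.
Δq = 160.5556 − 115 = 45.5556; the wedge equals the tax, 41.
The triangle = ½ × 45.5556 × 41 = 933.89.

933.89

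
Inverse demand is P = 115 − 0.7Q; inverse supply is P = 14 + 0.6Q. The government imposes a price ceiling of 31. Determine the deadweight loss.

Competitive equilibrium: 115 − 0.7Q = 14 + 0.6Q → Q* = 77.6923, P* = 60.6154.
At the ceiling P = 31, quantity supplied = (31 − 14)/0.6 = 28.3333.
Willingness to pay at Q' = 28.3333: 115 − 0.7·28.3333 = 95.1667.
ΔQ = 77.6923 − 28.3333 = 49.359; wedge = 95.1667 − 31 = 64.1667.
Deadweight loss = ½ × 49.359 × 64.1667 = 1583.60.

1583.60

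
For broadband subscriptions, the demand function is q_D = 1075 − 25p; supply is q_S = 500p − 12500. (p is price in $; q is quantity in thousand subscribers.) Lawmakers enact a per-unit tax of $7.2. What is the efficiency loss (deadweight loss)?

$617.14 thousand

In inverse form: demand p = 43 − 0.04q, supply p = 25 + 0.002q.
Competitive equilibrium: 43 − 0.04q = 25 + 0.002q → q* = 428.5714, p* = 25.8571.
With the tax, the buyer price exceeds the seller price by 7.2: (43 − 0.04q) − (25 + 0.002q) = 7.2 → q' = 257.1429.
Δq = 428.5714 − 257.1429 = 171.4285; the wedge equals the tax, 7.2.
Welfare loss = ½ × 171.4285 × 7.2 = $617.14 thousand.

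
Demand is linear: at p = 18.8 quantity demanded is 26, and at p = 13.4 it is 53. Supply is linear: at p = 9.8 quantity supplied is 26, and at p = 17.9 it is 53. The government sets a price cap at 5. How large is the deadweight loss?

Demand slope = (13.4 − 18.8)/(53 − 26) = −0.2, so p = 24 − 0.2q.
Supply slope = (17.9 − 9.8)/(53 − 26) = 0.3, so p = 2 + 0.3q.
Competitive equilibrium: 24 − 0.2q = 2 + 0.3q → q* = 44, p* = 15.2.
At the ceiling p = 5, quantity supplied = (5 − 2)/0.3 = 10.
Willingness to pay at q' = 10: 24 − 0.2·10 = 22.
Δq = 44 − 10 = 34; wedge = 22 − 5 = 17.
The triangle = ½ × 34 × 17 = 289.

289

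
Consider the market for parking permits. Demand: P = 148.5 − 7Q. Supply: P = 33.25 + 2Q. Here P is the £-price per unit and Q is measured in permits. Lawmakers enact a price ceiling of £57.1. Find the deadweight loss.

£3.49

Competitive equilibrium: 148.5 − 7Q = 33.25 + 2Q → Q* = 12.8056, P* = 58.8611.
At the ceiling P = 57.1, quantity supplied = (57.1 − 33.25)/2 = 11.925.
Willingness to pay at Q' = 11.925: 148.5 − 7·11.925 = 65.025.
ΔQ = 12.8056 − 11.925 = 0.8806; wedge = 65.025 − 57.1 = 7.925.
Deadweight loss = ½ × 0.8806 × 7.925 = £3.49.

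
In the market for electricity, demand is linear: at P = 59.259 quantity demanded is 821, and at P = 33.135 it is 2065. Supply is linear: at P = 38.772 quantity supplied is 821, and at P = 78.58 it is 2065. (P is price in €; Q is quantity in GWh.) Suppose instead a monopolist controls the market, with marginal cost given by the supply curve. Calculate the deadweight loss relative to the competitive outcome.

Demand slope = (33.135 − 59.259)/(2065 − 821) = −0.021, so P = 76.5 − 0.021Q.
Supply slope = (78.58 − 38.772)/(2065 − 821) = 0.032, so P = 12.5 + 0.032Q.
Competitive equilibrium: 76.5 − 0.021Q = 12.5 + 0.032Q → Q* = 1207.54717, P* = 51.14151.
Marginal revenue: MR = 76.5 − 0.042Q. Set MR = MC: 76.5 − 0.042Q = 12.5 + 0.032Q → Q_m = 864.86486.
Price P_m = 76.5 − 0.021·864.86486 = 58.33784; MC(Q_m) = 12.5 + 0.032·864.86486 = 40.17568.
Competitive Q* = 1207.54717, so ΔQ = 342.68231; wedge = 58.33784 − 40.17568 = 18.16216.
DWL = ½ × 342.68231 × 18.16216 = €3111.93.

€3111.93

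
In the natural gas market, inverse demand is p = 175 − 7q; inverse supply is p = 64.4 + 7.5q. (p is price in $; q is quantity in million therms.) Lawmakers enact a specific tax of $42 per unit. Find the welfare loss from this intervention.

Competitive equilibrium: 175 − 7q = 64.4 + 7.5q → q* = 7.6276, p* = 121.6069.
With the tax, the buyer price exceeds the seller price by 42: (175 − 7q) − (64.4 + 7.5q) = 42 → q' = 4.731.
Δq = 7.6276 − 4.731 = 2.8966; the wedge equals the tax, 42.
Welfare loss = ½ × 2.8966 × 42 = $60.83 million.

$60.83 million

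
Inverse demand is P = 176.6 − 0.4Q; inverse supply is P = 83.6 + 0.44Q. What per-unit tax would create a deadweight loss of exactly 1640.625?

Competitive equilibrium: 176.6 − 0.4Q = 83.6 + 0.44Q → Q* = 110.7143, P* = 132.3143.
A tax t gives ΔQ = t/0.84 and wedge t, so DWL = t²/1.68.
t²/1.68 = 1640.625 → t² = 2756.25 → t = 52.5.

52.5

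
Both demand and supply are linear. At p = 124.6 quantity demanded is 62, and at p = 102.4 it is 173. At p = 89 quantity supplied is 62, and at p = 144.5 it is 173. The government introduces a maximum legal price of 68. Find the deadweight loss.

3017.86

Demand slope = (102.4 − 124.6)/(173 − 62) = −0.2, so p = 137 − 0.2q.
Supply slope = (144.5 − 89)/(173 − 62) = 0.5, so p = 58 + 0.5q.
Competitive equilibrium: 137 − 0.2q = 58 + 0.5q → q* = 112.8571, p* = 114.4286.
At the ceiling p = 68, quantity supplied = (68 − 58)/0.5 = 20.
Willingness to pay at q' = 20: 137 − 0.2·20 = 133.
Δq = 112.8571 − 20 = 92.8571; wedge = 133 − 68 = 65.
The triangle = ½ × 92.8571 × 65 = 3017.86.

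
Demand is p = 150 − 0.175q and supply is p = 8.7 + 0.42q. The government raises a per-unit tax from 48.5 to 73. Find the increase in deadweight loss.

Competitive equilibrium: 150 − 0.175q = 8.7 + 0.42q → q* = 237.479, p* = 108.4412.
For a per-unit tax t: Δq = t/0.595, so DWL = ½·t·(t/0.595) = t²/1.19.
At t = 48.5: DWL = 1976.681. At t = 73: DWL = 4478.151.
Increase = 4478.151 − 1976.681 = 2501.47.

2501.47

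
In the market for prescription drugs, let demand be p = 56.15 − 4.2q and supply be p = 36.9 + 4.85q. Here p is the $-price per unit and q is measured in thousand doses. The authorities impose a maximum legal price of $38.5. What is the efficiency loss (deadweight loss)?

$14.62 thousand

Competitive equilibrium: 56.15 − 4.2q = 36.9 + 4.85q → q* = 2.1271, p* = 47.2163.
At the ceiling p = 38.5, quantity supplied = (38.5 − 36.9)/4.85 = 0.3299.
Willingness to pay at q' = 0.3299: 56.15 − 4.2·0.3299 = 54.7644.
Δq = 2.1271 − 0.3299 = 1.7972; wedge = 54.7644 − 38.5 = 16.2644.
The triangle = ½ × 1.7972 × 16.2644 = $14.62 thousand.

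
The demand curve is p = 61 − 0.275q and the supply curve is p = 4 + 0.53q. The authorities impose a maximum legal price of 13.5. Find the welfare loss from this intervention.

Competitive equilibrium: 61 − 0.275q = 4 + 0.53q → q* = 70.80745, p* = 41.52795.
At the ceiling p = 13.5, quantity supplied = (13.5 − 4)/0.53 = 17.92453.
Willingness to pay at q' = 17.92453: 61 − 0.275·17.92453 = 56.07075.
Δq = 70.80745 − 17.92453 = 52.88292; wedge = 56.07075 − 13.5 = 42.57075.
Welfare loss = ½ × 52.88292 × 42.57075 = 1125.63.

1125.63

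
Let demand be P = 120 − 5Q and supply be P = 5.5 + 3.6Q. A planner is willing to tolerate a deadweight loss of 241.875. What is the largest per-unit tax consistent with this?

Competitive equilibrium: 120 − 5Q = 5.5 + 3.6Q → Q* = 13.314, P* = 53.4302.
A tax t gives ΔQ = t/8.6 and wedge t, so DWL = t²/17.2.
t²/17.2 = 241.875 → t² = 4160.25 → t = 64.5.

64.5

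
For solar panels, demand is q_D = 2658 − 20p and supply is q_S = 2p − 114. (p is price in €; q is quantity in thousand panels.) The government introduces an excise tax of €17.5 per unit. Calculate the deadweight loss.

€278.41 thousand

In inverse form: demand p = 132.9 − 0.05q, supply p = 57 + 0.5q.
Competitive equilibrium: 132.9 − 0.05q = 57 + 0.5q → q* = 138, p* = 126.
With the tax, the buyer price exceeds the seller price by 17.5: (132.9 − 0.05q) − (57 + 0.5q) = 17.5 → q' = 106.1818.
Δq = 138 − 106.1818 = 31.8182; the wedge equals the tax, 17.5.
Welfare loss = ½ × 31.8182 × 17.5 = €278.41 thousand.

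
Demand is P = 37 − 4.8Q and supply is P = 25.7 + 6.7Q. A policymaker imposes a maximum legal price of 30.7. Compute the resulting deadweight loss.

Competitive equilibrium: 37 − 4.8Q = 25.7 + 6.7Q → Q* = 0.9826, P* = 32.2835.
At the ceiling P = 30.7, quantity supplied = (30.7 − 25.7)/6.7 = 0.7463.
Willingness to pay at Q' = 0.7463: 37 − 4.8·0.7463 = 33.4178.
ΔQ = 0.9826 − 0.7463 = 0.2363; wedge = 33.4178 − 30.7 = 2.7178.
Welfare loss = ½ × 0.2363 × 2.7178 = 0.32.

0.32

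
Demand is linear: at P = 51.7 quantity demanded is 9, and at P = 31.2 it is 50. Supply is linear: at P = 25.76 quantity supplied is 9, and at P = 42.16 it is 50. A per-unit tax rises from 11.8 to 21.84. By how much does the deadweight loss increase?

187.64

Demand slope = (31.2 − 51.7)/(50 − 9) = −0.5, so P = 56.2 − 0.5Q.
Supply slope = (42.16 − 25.76)/(50 − 9) = 0.4, so P = 22.16 + 0.4Q.
Competitive equilibrium: 56.2 − 0.5Q = 22.16 + 0.4Q → Q* = 37.8222, P* = 37.2889.
For a per-unit tax t: ΔQ = t/0.9, so DWL = ½·t·(t/0.9) = t²/1.8.
At t = 11.8: DWL = 77.356. At t = 21.84: DWL = 264.992.
Increase = 264.992 − 77.356 = 187.64.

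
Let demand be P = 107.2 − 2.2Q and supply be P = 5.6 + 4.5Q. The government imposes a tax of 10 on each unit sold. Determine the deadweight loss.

Competitive equilibrium: 107.2 − 2.2Q = 5.6 + 4.5Q → Q* = 15.1642, P* = 73.8388.
With the tax, the buyer price exceeds the seller price by 10: (107.2 − 2.2Q) − (5.6 + 4.5Q) = 10 → Q' = 13.6716.
ΔQ = 15.1642 − 13.6716 = 1.4926; the wedge equals the tax, 10.
Welfare loss = ½ × 1.4926 × 10 = 7.46.

7.46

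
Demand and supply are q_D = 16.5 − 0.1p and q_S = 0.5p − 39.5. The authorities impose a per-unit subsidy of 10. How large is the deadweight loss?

4.17

In inverse form: demand p = 165 − 10q, supply p = 79 + 2q.
Competitive equilibrium: 165 − 10q = 79 + 2q → q* = 7.1667, p* = 93.3333.
The subsidy lowers effective supply by 10: p = 69 + 2q.
New quantity: 165 − 10q = 69 + 2q → q' = 8.
Overproduction Δq = 8 − 7.1667 = 0.8333; wedge = subsidy = 10.
Deadweight loss = ½ × 0.8333 × 10 = 4.17.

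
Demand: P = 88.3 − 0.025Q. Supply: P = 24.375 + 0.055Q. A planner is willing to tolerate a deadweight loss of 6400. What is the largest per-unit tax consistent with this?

32

Competitive equilibrium: 88.3 − 0.025Q = 24.375 + 0.055Q → Q* = 799.0625, P* = 68.3234.
A tax t gives ΔQ = t/0.08 and wedge t, so DWL = t²/0.16.
t²/0.16 = 6400 → t² = 1024 → t = 32.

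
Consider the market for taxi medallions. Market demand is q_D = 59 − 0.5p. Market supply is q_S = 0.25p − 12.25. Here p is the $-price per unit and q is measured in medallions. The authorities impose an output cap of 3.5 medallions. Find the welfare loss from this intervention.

$192

In inverse form: demand p = 118 − 2q, supply p = 49 + 4q.
Competitive equilibrium: 118 − 2q = 49 + 4q → q* = 11.5, p* = 95.
At q = 3.5: demand price = 118 − 2·3.5 = 111; supply price = 49 + 4·3.5 = 63.
Δq = 11.5 − 3.5 = 8; wedge = 111 − 63 = 48.
The triangle = ½ × 8 × 48 = $192.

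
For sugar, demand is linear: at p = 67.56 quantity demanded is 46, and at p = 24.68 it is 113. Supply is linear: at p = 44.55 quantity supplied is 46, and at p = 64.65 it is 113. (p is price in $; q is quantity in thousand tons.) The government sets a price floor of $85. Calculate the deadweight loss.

$1257.65 thousand

Demand slope = (24.68 − 67.56)/(113 − 46) = −0.64, so p = 97 − 0.64q.
Supply slope = (64.65 − 44.55)/(113 − 46) = 0.3, so p = 30.75 + 0.3q.
Competitive equilibrium: 97 − 0.64q = 30.75 + 0.3q → q* = 70.4787, p* = 51.8936.
At the floor p = 85, quantity demanded = (97 − 85)/0.64 = 18.75.
Sellers' marginal cost at q' = 18.75: 30.75 + 0.3·18.75 = 36.375.
Δq = 70.4787 − 18.75 = 51.7287; wedge = 85 − 36.375 = 48.625.
DWL = ½ × 51.7287 × 48.625 = $1257.65 thousand.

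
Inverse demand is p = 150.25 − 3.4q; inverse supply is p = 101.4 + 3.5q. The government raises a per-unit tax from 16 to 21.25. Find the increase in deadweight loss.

14.17

Competitive equilibrium: 150.25 − 3.4q = 101.4 + 3.5q → q* = 7.0797, p* = 126.179.
For a per-unit tax t: Δq = t/6.9, so DWL = ½·t·(t/6.9) = t²/13.8.
At t = 16: DWL = 18.551. At t = 21.25: DWL = 32.722.
Increase = 32.722 − 18.551 = 14.17.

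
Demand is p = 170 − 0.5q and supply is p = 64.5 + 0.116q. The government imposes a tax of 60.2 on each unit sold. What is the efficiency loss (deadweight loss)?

Competitive equilibrium: 170 − 0.5q = 64.5 + 0.116q → q* = 171.2662, p* = 84.3669.
With the tax, the buyer price exceeds the seller price by 60.2: (170 − 0.5q) − (64.5 + 0.116q) = 60.2 → q' = 73.539.
Δq = 171.2662 − 73.539 = 97.7272; the wedge equals the tax, 60.2.
The triangle = ½ × 97.7272 × 60.2 = 2941.59.

2941.59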